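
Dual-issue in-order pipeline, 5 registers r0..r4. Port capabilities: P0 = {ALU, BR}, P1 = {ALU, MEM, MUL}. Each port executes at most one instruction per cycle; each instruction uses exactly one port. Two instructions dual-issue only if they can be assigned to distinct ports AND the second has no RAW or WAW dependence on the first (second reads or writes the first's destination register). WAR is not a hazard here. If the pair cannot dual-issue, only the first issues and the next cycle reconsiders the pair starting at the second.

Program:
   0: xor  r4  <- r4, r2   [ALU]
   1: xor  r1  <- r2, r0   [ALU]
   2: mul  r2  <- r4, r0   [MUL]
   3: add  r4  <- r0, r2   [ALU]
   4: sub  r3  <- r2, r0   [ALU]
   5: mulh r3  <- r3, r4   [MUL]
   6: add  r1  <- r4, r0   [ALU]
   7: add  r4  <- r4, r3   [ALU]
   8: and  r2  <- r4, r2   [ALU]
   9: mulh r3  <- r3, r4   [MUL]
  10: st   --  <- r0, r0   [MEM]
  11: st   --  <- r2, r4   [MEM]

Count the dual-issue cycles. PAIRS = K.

c0: i0+i1 xor;xor  2-wide
c1: i2 mul  RAW r2
c2: i3+i4 add;sub  2-wide
c3: i5+i6 mulh;add  2-wide
c4: i7 add  RAW r4
c5: i8+i9 and;mulh  2-wide
c6: i10 st  no-port MEM/MEM
c7: i11 st  tail

PAIRS = 4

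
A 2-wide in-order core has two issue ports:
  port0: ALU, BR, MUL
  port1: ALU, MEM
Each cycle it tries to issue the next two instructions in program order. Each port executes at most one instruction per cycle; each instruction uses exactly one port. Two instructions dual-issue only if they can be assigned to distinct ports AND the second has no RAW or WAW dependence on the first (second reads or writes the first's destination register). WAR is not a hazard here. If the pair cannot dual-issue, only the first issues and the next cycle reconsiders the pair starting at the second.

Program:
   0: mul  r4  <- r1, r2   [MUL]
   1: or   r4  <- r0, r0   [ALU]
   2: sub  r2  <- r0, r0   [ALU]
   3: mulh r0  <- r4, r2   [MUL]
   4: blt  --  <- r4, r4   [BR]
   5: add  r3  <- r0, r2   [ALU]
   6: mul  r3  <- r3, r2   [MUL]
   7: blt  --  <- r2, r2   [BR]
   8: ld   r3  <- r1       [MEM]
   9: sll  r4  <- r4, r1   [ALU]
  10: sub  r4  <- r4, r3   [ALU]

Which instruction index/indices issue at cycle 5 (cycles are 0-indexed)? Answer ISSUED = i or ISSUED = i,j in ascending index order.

ISSUED = 7,8

[0] i0  mul  -- WAW r4
[1] i1+i2  or+sub  -- pair
[2] i3  mulh  -- no-port MUL/BR
[3] i4+i5  blt+add  -- pair
[4] i6  mul  -- no-port MUL/BR
[5] i7+i8  blt+ld  -- pair
[6] i9  sll  -- RAW+WAW r4
[7] i10  sub  -- tail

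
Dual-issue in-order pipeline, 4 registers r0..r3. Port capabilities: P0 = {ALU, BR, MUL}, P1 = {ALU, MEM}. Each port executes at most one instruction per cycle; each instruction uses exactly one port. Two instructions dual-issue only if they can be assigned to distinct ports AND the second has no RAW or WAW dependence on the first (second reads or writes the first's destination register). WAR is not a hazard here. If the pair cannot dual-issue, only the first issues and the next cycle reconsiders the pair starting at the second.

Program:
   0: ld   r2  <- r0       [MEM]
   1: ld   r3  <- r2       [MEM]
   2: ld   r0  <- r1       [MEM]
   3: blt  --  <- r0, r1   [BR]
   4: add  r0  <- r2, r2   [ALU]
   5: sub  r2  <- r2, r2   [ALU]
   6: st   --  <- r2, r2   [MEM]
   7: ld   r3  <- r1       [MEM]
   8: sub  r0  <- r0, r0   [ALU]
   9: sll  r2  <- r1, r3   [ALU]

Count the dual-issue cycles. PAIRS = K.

PAIRS = 2

0. ld @i0  | no-port MEM/MEM
1. ld @i1  | no-port MEM/MEM
2. ld @i2  | RAW r0
3. blt+add @i3/i4  | dual
4. sub @i5  | RAW r2
5. st @i6  | no-port MEM/MEM
6. ld+sub @i7/i8  | dual
7. sll @i9  | tail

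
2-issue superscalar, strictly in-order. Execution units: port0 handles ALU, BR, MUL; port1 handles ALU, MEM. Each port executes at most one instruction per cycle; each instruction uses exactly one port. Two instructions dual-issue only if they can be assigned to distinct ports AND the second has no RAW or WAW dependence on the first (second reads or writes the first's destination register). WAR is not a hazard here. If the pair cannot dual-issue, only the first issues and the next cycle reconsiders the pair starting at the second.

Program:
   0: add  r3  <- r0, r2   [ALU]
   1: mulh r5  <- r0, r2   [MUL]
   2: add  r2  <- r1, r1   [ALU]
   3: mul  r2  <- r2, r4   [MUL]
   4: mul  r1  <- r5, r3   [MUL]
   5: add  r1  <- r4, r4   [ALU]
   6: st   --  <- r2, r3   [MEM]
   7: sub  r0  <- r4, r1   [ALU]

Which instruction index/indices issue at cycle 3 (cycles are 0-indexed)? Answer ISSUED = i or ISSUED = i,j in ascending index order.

ISSUED = 4

0. add mulh @i0&i1  | pair
1. add @i2  | RAW+WAW r2
2. mul @i3  | no-port MUL/MUL
3. mul @i4  | WAW r1
4. add st @i5&i6  | pair
5. sub @i7  | tail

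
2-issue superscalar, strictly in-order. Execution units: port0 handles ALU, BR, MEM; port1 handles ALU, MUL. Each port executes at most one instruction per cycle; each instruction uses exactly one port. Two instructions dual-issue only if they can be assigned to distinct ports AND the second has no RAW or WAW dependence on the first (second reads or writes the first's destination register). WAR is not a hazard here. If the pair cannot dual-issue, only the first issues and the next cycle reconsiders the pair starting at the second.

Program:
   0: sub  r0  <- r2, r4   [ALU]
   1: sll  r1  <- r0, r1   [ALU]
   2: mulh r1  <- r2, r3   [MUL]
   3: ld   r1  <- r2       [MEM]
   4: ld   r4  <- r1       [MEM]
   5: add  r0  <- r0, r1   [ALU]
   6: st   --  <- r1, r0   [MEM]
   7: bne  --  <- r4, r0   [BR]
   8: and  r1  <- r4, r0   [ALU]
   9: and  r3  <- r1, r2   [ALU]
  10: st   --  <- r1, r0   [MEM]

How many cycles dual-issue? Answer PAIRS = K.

PAIRS = 3

[0] i0  sub.ALU  -- RAW r0
[1] i1  sll.ALU  -- WAW r1
[2] i2  mulh.MUL  -- WAW r1
[3] i3  ld.MEM  -- no-port MEM/MEM
[4] i4/i5  ld.MEM add.ALU  -- pair
[5] i6  st.MEM  -- no-port MEM/BR
[6] i7/i8  bne.BR and.ALU  -- pair
[7] i9/i10  and.ALU st.MEM  -- pair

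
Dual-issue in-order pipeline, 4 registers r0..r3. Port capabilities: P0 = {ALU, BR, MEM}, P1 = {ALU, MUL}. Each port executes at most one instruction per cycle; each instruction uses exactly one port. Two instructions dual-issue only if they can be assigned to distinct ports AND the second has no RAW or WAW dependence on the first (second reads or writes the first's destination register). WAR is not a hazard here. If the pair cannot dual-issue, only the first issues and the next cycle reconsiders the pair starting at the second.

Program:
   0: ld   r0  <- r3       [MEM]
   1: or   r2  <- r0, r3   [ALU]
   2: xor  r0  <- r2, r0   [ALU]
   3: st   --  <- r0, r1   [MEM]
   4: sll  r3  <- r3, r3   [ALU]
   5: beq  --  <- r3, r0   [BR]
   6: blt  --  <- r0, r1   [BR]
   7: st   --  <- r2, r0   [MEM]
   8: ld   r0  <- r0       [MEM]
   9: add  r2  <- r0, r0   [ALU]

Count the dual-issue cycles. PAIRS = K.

0. ld.MEM @i0  | RAW r0
1. or.ALU @i1  | RAW r2
2. xor.ALU @i2  | RAW r0
3. st.MEM/sll.ALU @i3&i4  | 2-wide
4. beq.BR @i5  | no-port BR/BR
5. blt.BR @i6  | no-port BR/MEM
6. st.MEM @i7  | no-port MEM/MEM
7. ld.MEM @i8  | RAW r0
8. add.ALU @i9  | tail

PAIRS = 1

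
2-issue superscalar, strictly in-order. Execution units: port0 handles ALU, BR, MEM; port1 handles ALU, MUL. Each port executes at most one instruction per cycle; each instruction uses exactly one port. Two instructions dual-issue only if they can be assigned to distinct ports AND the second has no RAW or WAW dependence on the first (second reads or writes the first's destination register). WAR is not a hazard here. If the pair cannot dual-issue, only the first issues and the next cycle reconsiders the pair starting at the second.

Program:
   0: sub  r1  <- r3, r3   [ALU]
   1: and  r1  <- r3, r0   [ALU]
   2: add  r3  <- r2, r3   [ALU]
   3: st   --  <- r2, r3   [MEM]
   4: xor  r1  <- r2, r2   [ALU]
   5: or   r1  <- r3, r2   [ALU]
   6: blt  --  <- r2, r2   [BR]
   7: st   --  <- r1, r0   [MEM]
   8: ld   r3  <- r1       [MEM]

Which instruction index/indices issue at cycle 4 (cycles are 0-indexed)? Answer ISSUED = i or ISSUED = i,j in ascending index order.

  cy0 -> i0 (sub) WAW r1
  cy1 -> i1+i2 (and+add) pair
  cy2 -> i3+i4 (st+xor) pair
  cy3 -> i5+i6 (or+blt) pair
  cy4 -> i7 (st) no-port MEM/MEM
  cy5 -> i8 (ld) tail

ISSUED = 7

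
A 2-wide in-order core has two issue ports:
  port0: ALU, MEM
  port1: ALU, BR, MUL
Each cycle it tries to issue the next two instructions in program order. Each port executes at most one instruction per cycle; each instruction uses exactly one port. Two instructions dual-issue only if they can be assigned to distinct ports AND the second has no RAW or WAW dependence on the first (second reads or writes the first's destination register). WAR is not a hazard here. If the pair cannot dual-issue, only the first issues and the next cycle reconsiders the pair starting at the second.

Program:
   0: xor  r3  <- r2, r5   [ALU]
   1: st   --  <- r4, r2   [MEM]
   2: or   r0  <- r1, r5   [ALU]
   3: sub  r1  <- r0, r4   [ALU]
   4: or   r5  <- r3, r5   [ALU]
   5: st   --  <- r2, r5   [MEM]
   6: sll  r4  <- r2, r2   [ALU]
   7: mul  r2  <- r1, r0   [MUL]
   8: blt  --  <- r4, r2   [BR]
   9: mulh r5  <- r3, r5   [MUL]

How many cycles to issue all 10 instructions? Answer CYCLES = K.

t=0 i0&i1:xor.ALU/st.MEM ; pair
t=1 i2:or.ALU ; RAW r0
t=2 i3&i4:sub.ALU/or.ALU ; pair
t=3 i5&i6:st.MEM/sll.ALU ; pair
t=4 i7:mul.MUL ; no-port MUL/BR
t=5 i8:blt.BR ; no-port BR/MUL
t=6 i9:mulh.MUL ; tail

CYCLES = 7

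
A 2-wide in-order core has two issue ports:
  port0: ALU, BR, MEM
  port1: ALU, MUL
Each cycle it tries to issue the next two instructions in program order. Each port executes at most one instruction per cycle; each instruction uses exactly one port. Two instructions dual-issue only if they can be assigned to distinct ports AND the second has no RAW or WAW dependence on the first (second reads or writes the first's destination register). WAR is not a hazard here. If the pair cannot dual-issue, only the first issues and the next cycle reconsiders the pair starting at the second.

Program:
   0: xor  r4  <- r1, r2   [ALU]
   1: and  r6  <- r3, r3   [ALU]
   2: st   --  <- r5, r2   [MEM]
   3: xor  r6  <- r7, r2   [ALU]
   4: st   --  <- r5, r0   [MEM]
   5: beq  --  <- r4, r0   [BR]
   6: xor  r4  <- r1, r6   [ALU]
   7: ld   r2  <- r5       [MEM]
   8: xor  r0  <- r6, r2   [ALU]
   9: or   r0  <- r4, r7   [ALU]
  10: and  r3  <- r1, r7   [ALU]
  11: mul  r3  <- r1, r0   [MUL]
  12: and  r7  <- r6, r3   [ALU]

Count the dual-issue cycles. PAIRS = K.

#0 head=0: xor and i0/i1 pair
#1 head=2: st xor i2/i3 pair
#2 head=4: st i4 no-port MEM/BR
#3 head=5: beq xor i5/i6 pair
#4 head=7: ld i7 RAW r2
#5 head=8: xor i8 WAW r0
#6 head=9: or and i9/i10 pair
#7 head=11: mul i11 RAW r3
#8 head=12: and i12 tail

PAIRS = 4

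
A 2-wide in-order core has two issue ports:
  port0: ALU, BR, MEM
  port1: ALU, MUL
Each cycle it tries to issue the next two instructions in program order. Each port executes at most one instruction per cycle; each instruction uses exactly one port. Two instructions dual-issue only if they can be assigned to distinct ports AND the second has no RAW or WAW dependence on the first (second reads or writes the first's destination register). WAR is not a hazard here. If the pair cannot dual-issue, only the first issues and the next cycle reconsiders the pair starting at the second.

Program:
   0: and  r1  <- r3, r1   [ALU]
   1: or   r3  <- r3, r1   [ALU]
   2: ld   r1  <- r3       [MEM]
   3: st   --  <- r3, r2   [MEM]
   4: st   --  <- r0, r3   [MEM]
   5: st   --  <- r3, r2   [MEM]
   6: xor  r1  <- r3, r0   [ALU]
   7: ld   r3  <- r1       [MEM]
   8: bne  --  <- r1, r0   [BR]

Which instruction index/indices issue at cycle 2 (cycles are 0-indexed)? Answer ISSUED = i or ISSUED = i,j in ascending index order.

t=0 i0:and.ALU ; RAW r1
t=1 i1:or.ALU ; RAW r3
t=2 i2:ld.MEM ; no-port MEM/MEM
t=3 i3:st.MEM ; no-port MEM/MEM
t=4 i4:st.MEM ; no-port MEM/MEM
t=5 i5,i6:st.MEM;xor.ALU ; 2-wide
t=6 i7:ld.MEM ; no-port MEM/BR
t=7 i8:bne.BR ; tail

ISSUED = 2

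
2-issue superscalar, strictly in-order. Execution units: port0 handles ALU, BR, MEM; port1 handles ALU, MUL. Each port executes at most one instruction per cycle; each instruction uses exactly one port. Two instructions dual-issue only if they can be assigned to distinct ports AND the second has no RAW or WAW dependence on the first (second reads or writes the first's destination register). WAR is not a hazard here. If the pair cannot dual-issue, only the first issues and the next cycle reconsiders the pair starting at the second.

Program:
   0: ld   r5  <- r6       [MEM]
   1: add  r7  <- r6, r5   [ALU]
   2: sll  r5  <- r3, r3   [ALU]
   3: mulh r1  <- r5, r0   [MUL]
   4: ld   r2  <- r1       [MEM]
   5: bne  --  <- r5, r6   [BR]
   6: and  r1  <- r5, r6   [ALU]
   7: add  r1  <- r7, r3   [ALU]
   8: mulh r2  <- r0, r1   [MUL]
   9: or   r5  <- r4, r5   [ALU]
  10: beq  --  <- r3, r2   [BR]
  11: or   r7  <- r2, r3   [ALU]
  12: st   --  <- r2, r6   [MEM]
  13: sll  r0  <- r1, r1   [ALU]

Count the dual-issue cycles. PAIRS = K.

PAIRS = 5

0. ld.MEM @i0  | RAW r5
1. add.ALU;sll.ALU @i1+i2  | 2-wide
2. mulh.MUL @i3  | RAW r1
3. ld.MEM @i4  | no-port MEM/BR
4. bne.BR;and.ALU @i5+i6  | 2-wide
5. add.ALU @i7  | RAW r1
6. mulh.MUL;or.ALU @i8+i9  | 2-wide
7. beq.BR;or.ALU @i10+i11  | 2-wide
8. st.MEM;sll.ALU @i12+i13  | 2-wide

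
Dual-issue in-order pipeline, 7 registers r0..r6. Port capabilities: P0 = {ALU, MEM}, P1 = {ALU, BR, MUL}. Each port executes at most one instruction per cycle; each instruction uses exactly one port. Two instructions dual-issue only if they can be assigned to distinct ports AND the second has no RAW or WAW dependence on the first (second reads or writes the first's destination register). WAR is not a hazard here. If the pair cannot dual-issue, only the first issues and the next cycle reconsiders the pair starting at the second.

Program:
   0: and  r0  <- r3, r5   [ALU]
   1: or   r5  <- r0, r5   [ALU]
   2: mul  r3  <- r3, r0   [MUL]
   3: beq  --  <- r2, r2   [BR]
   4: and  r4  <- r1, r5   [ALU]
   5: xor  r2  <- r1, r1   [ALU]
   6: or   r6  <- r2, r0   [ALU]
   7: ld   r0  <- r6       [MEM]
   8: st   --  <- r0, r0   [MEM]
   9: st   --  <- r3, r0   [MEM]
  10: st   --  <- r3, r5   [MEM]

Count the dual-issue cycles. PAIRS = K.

PAIRS = 2

t=0 i0:and.ALU ; RAW r0
t=1 i1+i2:or.ALU/mul.MUL ; dual
t=2 i3+i4:beq.BR/and.ALU ; dual
t=3 i5:xor.ALU ; RAW r2
t=4 i6:or.ALU ; RAW r6
t=5 i7:ld.MEM ; no-port MEM/MEM
t=6 i8:st.MEM ; no-port MEM/MEM
t=7 i9:st.MEM ; no-port MEM/MEM
t=8 i10:st.MEM ; tail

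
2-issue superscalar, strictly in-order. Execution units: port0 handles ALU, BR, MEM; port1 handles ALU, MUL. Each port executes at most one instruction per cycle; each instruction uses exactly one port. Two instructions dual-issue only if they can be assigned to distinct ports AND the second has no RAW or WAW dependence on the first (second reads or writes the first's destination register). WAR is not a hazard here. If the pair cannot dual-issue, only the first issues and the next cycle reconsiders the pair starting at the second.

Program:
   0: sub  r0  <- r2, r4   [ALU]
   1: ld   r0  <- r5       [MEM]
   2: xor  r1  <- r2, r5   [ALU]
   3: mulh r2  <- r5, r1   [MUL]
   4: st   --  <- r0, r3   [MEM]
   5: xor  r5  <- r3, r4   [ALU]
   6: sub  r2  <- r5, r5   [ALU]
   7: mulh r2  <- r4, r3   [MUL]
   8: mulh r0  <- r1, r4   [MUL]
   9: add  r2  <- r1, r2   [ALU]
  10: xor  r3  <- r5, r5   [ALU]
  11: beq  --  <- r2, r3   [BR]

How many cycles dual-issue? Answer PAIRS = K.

PAIRS = 3

  cy0 -> i0 (sub) WAW r0
  cy1 -> i1/i2 (ld;xor) pair
  cy2 -> i3/i4 (mulh;st) pair
  cy3 -> i5 (xor) RAW r5
  cy4 -> i6 (sub) WAW r2
  cy5 -> i7 (mulh) no-port MUL/MUL
  cy6 -> i8/i9 (mulh;add) pair
  cy7 -> i10 (xor) RAW r3
  cy8 -> i11 (beq) tail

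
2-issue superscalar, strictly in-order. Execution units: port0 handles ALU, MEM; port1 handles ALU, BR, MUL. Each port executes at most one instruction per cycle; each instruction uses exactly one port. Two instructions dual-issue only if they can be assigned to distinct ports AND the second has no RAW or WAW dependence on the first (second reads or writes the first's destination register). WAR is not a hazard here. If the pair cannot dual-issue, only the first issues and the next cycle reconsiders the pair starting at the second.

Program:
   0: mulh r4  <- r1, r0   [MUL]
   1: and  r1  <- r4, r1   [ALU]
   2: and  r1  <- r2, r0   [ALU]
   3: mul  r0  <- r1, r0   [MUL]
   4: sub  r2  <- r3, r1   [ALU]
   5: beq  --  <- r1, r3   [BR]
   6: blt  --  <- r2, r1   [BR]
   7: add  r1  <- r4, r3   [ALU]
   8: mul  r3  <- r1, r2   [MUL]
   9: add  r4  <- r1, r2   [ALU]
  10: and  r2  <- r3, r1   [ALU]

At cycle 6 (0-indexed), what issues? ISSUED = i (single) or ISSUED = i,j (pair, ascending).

ISSUED = 8,9

  cy0 -> i0 (mulh) RAW r4
  cy1 -> i1 (and) WAW r1
  cy2 -> i2 (and) RAW r1
  cy3 -> i3/i4 (mul/sub) pair
  cy4 -> i5 (beq) no-port BR/BR
  cy5 -> i6/i7 (blt/add) pair
  cy6 -> i8/i9 (mul/add) pair
  cy7 -> i10 (and) tail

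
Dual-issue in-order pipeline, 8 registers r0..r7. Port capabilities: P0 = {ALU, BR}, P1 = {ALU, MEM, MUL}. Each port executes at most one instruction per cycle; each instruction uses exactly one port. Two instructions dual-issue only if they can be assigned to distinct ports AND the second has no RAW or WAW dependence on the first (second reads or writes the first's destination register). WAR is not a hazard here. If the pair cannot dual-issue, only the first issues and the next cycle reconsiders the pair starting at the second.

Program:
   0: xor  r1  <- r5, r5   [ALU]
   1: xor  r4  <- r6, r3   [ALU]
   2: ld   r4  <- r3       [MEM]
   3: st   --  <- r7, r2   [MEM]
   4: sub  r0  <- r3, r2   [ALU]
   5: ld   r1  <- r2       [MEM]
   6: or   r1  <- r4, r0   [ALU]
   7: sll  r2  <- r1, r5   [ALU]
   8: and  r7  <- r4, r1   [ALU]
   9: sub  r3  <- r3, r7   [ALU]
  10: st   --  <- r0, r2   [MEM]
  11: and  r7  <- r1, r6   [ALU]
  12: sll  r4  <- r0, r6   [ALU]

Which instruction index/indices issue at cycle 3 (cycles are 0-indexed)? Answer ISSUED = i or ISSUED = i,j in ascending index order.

#0 head=0: xor xor i0/i1 dual
#1 head=2: ld i2 no-port MEM/MEM
#2 head=3: st sub i3/i4 dual
#3 head=5: ld i5 WAW r1
#4 head=6: or i6 RAW r1
#5 head=7: sll and i7/i8 dual
#6 head=9: sub st i9/i10 dual
#7 head=11: and sll i11/i12 dual

ISSUED = 5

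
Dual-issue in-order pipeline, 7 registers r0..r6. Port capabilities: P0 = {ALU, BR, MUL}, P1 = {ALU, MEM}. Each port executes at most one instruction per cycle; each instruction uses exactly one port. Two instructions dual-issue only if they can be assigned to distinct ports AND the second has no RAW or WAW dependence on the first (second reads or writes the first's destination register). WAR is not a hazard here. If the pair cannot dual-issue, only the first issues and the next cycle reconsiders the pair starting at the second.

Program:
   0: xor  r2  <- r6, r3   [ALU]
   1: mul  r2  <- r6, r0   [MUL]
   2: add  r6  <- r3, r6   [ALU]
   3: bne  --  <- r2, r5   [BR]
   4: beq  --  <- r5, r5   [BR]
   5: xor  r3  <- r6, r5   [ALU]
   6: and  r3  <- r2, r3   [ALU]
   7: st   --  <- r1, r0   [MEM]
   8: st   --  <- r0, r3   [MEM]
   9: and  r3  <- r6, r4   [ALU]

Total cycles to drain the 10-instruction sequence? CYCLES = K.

  cy0 -> i0 (xor.ALU) WAW r2
  cy1 -> i1,i2 (mul.MUL+add.ALU) pair
  cy2 -> i3 (bne.BR) no-port BR/BR
  cy3 -> i4,i5 (beq.BR+xor.ALU) pair
  cy4 -> i6,i7 (and.ALU+st.MEM) pair
  cy5 -> i8,i9 (st.MEM+and.ALU) pair

CYCLES = 6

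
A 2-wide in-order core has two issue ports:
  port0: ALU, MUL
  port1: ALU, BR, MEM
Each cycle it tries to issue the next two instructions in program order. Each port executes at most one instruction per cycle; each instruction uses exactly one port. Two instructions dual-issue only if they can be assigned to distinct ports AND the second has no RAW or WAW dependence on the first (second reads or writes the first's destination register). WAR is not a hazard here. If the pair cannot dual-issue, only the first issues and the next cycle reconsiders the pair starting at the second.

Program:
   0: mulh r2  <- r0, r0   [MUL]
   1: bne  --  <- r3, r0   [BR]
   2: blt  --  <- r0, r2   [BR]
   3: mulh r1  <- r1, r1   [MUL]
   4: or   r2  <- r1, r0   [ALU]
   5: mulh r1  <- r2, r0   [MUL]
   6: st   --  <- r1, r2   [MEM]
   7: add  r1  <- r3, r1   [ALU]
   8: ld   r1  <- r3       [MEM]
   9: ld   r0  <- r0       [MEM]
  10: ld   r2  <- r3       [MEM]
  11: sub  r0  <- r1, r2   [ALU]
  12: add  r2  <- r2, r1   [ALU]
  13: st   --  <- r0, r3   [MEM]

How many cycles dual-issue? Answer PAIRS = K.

0. mulh/bne @i0/i1  | dual
1. blt/mulh @i2/i3  | dual
2. or @i4  | RAW r2
3. mulh @i5  | RAW r1
4. st/add @i6/i7  | dual
5. ld @i8  | no-port MEM/MEM
6. ld @i9  | no-port MEM/MEM
7. ld @i10  | RAW r2
8. sub/add @i11/i12  | dual
9. st @i13  | tail

PAIRS = 4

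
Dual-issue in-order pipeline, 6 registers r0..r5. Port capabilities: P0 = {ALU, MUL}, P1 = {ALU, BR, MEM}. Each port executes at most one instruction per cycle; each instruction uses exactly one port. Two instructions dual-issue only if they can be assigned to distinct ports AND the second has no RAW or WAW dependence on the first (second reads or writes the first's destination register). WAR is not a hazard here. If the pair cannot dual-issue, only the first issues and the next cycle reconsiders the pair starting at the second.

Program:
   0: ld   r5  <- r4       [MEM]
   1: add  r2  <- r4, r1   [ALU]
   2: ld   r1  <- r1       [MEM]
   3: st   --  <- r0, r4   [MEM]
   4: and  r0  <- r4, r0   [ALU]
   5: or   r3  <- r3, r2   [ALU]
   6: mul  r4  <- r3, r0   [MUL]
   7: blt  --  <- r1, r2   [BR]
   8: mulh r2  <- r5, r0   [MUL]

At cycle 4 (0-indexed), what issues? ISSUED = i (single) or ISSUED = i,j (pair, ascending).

#0 head=0: ld.MEM add.ALU i0,i1 2-wide
#1 head=2: ld.MEM i2 no-port MEM/MEM
#2 head=3: st.MEM and.ALU i3,i4 2-wide
#3 head=5: or.ALU i5 RAW r3
#4 head=6: mul.MUL blt.BR i6,i7 2-wide
#5 head=8: mulh.MUL i8 tail

ISSUED = 6,7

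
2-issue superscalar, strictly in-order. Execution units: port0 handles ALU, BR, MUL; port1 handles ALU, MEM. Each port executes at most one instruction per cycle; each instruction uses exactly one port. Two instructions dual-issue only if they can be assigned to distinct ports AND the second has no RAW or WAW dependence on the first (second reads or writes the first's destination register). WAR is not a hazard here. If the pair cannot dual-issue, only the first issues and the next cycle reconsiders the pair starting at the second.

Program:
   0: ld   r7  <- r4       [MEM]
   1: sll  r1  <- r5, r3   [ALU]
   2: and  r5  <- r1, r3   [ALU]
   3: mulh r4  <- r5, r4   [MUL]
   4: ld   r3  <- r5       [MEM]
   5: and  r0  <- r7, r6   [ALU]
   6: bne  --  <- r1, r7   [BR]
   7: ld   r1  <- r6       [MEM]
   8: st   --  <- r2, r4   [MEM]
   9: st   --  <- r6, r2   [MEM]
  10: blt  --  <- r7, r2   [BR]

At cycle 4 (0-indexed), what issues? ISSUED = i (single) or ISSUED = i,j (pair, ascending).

ISSUED = 7

#0 head=0: ld.MEM+sll.ALU i0+i1 2-wide
#1 head=2: and.ALU i2 RAW r5
#2 head=3: mulh.MUL+ld.MEM i3+i4 2-wide
#3 head=5: and.ALU+bne.BR i5+i6 2-wide
#4 head=7: ld.MEM i7 no-port MEM/MEM
#5 head=8: st.MEM i8 no-port MEM/MEM
#6 head=9: st.MEM+blt.BR i9+i10 2-wide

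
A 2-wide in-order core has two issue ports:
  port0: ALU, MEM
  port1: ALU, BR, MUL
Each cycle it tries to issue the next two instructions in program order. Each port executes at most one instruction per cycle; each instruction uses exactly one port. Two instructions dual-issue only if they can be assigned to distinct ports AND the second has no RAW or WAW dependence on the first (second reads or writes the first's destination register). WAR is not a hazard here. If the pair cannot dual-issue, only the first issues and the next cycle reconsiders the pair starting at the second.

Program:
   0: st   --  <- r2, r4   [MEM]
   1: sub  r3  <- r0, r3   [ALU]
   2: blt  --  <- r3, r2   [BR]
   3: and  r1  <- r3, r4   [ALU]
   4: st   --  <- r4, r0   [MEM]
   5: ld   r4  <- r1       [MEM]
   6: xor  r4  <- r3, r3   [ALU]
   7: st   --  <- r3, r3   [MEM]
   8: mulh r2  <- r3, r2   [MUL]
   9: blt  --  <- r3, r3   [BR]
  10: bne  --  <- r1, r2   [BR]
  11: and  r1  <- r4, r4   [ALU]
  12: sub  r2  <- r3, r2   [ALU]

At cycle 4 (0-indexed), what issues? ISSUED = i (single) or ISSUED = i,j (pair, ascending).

ISSUED = 6,7

  cy0 -> i0,i1 (st sub) 2-wide
  cy1 -> i2,i3 (blt and) 2-wide
  cy2 -> i4 (st) no-port MEM/MEM
  cy3 -> i5 (ld) WAW r4
  cy4 -> i6,i7 (xor st) 2-wide
  cy5 -> i8 (mulh) no-port MUL/BR
  cy6 -> i9 (blt) no-port BR/BR
  cy7 -> i10,i11 (bne and) 2-wide
  cy8 -> i12 (sub) tail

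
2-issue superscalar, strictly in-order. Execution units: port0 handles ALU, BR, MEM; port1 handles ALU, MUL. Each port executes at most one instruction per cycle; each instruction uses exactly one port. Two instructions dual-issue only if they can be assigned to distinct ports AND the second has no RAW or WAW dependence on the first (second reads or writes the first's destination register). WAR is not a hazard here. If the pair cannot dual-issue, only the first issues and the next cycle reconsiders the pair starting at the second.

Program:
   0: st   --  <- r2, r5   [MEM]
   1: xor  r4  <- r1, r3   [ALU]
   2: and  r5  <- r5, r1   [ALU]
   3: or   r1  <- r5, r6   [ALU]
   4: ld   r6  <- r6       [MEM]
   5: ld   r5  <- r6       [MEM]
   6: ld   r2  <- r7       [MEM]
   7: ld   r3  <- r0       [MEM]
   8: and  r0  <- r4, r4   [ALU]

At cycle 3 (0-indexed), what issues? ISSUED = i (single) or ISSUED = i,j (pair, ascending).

ISSUED = 5

#0 head=0: st xor i0+i1 dual
#1 head=2: and i2 RAW r5
#2 head=3: or ld i3+i4 dual
#3 head=5: ld i5 no-port MEM/MEM
#4 head=6: ld i6 no-port MEM/MEM
#5 head=7: ld and i7+i8 dual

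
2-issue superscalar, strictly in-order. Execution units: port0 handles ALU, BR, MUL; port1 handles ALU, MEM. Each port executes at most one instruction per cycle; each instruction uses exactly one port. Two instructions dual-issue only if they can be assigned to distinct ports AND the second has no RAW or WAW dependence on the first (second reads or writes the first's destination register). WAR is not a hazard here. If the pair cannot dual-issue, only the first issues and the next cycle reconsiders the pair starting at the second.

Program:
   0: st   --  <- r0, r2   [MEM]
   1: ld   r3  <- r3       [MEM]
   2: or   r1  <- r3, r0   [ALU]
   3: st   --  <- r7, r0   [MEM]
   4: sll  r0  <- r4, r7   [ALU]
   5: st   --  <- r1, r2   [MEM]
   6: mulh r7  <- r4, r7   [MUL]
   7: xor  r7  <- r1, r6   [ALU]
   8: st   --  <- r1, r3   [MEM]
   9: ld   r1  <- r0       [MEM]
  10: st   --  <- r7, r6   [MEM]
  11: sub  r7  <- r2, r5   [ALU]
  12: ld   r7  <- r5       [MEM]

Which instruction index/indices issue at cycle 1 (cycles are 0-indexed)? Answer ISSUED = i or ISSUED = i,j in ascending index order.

ISSUED = 1

t=0 i0:st ; no-port MEM/MEM
t=1 i1:ld ; RAW r3
t=2 i2+i3:or;st ; pair
t=3 i4+i5:sll;st ; pair
t=4 i6:mulh ; WAW r7
t=5 i7+i8:xor;st ; pair
t=6 i9:ld ; no-port MEM/MEM
t=7 i10+i11:st;sub ; pair
t=8 i12:ld ; tail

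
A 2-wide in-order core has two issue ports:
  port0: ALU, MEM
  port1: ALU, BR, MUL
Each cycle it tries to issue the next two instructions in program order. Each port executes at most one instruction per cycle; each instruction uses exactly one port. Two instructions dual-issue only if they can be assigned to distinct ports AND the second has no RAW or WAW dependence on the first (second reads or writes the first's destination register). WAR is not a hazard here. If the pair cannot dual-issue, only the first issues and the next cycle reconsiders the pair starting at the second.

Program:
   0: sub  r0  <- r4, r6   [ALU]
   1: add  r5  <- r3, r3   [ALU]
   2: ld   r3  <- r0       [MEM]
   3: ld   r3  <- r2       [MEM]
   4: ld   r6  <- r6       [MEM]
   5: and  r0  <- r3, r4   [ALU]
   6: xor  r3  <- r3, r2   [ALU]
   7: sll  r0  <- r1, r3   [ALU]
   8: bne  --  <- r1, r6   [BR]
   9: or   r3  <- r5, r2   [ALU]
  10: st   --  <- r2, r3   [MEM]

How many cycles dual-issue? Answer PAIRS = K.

c0: i0,i1 sub.ALU;add.ALU  dual
c1: i2 ld.MEM  no-port MEM/MEM
c2: i3 ld.MEM  no-port MEM/MEM
c3: i4,i5 ld.MEM;and.ALU  dual
c4: i6 xor.ALU  RAW r3
c5: i7,i8 sll.ALU;bne.BR  dual
c6: i9 or.ALU  RAW r3
c7: i10 st.MEM  tail

PAIRS = 3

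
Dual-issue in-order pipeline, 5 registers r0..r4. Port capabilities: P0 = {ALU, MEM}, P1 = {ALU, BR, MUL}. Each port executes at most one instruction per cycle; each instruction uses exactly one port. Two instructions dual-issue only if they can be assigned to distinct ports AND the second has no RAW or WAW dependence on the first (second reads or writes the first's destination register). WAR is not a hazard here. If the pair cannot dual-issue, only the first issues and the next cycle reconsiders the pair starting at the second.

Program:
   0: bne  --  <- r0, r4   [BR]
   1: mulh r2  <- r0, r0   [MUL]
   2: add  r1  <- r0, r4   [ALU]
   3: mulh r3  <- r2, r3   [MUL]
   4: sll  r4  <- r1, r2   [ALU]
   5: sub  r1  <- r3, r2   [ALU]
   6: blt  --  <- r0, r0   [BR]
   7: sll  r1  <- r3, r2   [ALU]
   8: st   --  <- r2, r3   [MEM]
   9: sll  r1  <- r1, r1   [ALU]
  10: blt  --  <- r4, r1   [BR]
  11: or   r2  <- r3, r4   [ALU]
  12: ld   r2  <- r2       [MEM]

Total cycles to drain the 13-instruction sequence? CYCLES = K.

CYCLES = 8

#0 head=0: bne.BR i0 no-port BR/MUL
#1 head=1: mulh.MUL;add.ALU i1/i2 pair
#2 head=3: mulh.MUL;sll.ALU i3/i4 pair
#3 head=5: sub.ALU;blt.BR i5/i6 pair
#4 head=7: sll.ALU;st.MEM i7/i8 pair
#5 head=9: sll.ALU i9 RAW r1
#6 head=10: blt.BR;or.ALU i10/i11 pair
#7 head=12: ld.MEM i12 tail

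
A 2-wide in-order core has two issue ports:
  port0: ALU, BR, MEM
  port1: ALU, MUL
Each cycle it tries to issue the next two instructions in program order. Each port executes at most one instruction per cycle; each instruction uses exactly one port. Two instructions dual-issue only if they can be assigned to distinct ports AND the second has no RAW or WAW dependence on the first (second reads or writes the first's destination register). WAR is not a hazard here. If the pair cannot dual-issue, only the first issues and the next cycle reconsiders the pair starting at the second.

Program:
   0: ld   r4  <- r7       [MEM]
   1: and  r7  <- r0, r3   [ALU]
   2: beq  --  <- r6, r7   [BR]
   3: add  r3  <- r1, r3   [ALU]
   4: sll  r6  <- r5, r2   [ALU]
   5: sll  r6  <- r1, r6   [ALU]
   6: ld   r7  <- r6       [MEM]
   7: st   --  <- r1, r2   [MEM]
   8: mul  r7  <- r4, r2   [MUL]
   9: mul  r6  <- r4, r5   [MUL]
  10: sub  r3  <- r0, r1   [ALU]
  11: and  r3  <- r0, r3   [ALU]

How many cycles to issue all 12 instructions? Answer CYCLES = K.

t=0 i0,i1:ld.MEM+and.ALU ; 2-wide
t=1 i2,i3:beq.BR+add.ALU ; 2-wide
t=2 i4:sll.ALU ; RAW+WAW r6
t=3 i5:sll.ALU ; RAW r6
t=4 i6:ld.MEM ; no-port MEM/MEM
t=5 i7,i8:st.MEM+mul.MUL ; 2-wide
t=6 i9,i10:mul.MUL+sub.ALU ; 2-wide
t=7 i11:and.ALU ; tail

CYCLES = 8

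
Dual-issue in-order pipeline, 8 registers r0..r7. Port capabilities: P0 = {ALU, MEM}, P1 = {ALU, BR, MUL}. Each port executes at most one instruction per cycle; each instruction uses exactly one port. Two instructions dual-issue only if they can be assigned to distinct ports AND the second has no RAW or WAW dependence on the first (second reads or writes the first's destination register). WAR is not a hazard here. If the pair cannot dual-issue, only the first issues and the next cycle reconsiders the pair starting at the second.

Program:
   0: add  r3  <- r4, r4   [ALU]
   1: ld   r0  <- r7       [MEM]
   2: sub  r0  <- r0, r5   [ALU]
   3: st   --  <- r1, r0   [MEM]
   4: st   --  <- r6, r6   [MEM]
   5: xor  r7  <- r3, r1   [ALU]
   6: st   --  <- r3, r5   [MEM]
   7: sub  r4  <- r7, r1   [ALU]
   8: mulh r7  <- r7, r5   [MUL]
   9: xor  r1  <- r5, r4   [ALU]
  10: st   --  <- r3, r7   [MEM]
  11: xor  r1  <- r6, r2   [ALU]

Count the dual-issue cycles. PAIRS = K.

[0] i0&i1  add.ALU/ld.MEM  -- 2-wide
[1] i2  sub.ALU  -- RAW r0
[2] i3  st.MEM  -- no-port MEM/MEM
[3] i4&i5  st.MEM/xor.ALU  -- 2-wide
[4] i6&i7  st.MEM/sub.ALU  -- 2-wide
[5] i8&i9  mulh.MUL/xor.ALU  -- 2-wide
[6] i10&i11  st.MEM/xor.ALU  -- 2-wide

PAIRS = 5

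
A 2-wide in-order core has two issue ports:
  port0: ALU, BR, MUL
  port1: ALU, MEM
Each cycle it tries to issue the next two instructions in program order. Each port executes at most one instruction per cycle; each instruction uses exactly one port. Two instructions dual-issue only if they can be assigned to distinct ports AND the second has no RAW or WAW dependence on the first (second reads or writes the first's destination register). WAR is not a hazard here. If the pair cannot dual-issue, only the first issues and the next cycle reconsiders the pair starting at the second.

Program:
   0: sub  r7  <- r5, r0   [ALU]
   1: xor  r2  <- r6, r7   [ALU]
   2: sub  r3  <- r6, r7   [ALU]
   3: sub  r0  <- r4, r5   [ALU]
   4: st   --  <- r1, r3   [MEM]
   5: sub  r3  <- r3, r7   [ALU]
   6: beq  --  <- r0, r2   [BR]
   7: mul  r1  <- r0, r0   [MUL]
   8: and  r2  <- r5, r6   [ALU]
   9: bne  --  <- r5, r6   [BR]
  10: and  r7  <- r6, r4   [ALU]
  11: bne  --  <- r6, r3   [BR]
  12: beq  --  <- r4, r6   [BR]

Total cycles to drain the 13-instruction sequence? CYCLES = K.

CYCLES = 8

[0] i0  sub.ALU  -- RAW r7
[1] i1/i2  xor.ALU;sub.ALU  -- 2-wide
[2] i3/i4  sub.ALU;st.MEM  -- 2-wide
[3] i5/i6  sub.ALU;beq.BR  -- 2-wide
[4] i7/i8  mul.MUL;and.ALU  -- 2-wide
[5] i9/i10  bne.BR;and.ALU  -- 2-wide
[6] i11  bne.BR  -- no-port BR/BR
[7] i12  beq.BR  -- tail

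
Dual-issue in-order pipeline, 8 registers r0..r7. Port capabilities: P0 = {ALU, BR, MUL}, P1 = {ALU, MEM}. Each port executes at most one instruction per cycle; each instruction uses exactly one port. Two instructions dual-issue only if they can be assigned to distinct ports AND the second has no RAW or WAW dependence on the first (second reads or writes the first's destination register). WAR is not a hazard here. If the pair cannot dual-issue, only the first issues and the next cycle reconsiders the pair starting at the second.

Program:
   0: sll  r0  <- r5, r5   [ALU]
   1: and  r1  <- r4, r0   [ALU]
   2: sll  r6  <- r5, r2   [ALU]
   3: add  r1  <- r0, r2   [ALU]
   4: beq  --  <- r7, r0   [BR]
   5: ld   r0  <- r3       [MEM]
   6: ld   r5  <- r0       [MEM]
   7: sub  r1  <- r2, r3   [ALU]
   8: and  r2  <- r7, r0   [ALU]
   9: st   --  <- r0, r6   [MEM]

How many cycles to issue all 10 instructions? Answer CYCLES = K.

[0] i0  sll.ALU  -- RAW r0
[1] i1+i2  and.ALU;sll.ALU  -- 2-wide
[2] i3+i4  add.ALU;beq.BR  -- 2-wide
[3] i5  ld.MEM  -- no-port MEM/MEM
[4] i6+i7  ld.MEM;sub.ALU  -- 2-wide
[5] i8+i9  and.ALU;st.MEM  -- 2-wide

CYCLES = 6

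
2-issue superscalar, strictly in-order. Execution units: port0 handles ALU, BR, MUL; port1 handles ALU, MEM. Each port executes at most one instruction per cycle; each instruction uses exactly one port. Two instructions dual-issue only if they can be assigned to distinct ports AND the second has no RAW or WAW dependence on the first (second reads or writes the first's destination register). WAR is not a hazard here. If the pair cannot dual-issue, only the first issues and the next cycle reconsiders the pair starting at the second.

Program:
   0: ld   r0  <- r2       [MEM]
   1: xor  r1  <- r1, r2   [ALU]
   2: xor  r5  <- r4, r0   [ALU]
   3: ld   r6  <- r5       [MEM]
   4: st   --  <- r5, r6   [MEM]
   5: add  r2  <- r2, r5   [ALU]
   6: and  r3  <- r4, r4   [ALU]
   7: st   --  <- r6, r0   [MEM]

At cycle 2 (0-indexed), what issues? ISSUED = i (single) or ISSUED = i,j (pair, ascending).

ISSUED = 3

c0: i0+i1 ld.MEM/xor.ALU  dual
c1: i2 xor.ALU  RAW r5
c2: i3 ld.MEM  no-port MEM/MEM
c3: i4+i5 st.MEM/add.ALU  dual
c4: i6+i7 and.ALU/st.MEM  dual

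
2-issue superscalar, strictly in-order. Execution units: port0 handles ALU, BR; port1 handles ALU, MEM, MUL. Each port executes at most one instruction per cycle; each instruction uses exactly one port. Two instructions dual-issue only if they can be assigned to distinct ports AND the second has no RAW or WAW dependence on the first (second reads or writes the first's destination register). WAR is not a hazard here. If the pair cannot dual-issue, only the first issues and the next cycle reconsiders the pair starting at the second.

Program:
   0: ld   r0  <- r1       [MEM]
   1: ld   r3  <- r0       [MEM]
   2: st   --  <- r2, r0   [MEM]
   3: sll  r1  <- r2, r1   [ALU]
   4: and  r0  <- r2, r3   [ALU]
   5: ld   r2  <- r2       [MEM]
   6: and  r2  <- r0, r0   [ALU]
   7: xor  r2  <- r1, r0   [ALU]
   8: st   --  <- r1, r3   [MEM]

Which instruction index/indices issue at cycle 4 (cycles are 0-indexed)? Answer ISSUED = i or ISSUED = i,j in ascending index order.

0. ld.MEM @i0  | no-port MEM/MEM
1. ld.MEM @i1  | no-port MEM/MEM
2. st.MEM/sll.ALU @i2+i3  | 2-wide
3. and.ALU/ld.MEM @i4+i5  | 2-wide
4. and.ALU @i6  | WAW r2
5. xor.ALU/st.MEM @i7+i8  | 2-wide

ISSUED = 6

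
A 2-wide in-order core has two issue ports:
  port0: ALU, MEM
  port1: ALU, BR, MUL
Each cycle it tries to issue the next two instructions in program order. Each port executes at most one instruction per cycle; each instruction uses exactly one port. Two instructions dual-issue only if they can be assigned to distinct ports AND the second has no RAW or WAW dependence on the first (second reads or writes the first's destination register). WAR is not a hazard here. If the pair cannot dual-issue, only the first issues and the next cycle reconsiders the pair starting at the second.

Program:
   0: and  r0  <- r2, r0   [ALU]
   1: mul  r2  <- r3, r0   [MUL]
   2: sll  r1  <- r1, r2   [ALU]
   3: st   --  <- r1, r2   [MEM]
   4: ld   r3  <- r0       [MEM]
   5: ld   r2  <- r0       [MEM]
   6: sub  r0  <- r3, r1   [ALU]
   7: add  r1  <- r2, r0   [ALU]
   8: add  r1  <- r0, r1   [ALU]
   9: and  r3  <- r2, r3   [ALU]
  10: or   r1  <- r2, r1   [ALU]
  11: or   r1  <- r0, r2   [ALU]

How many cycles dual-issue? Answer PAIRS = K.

0. and @i0  | RAW r0
1. mul @i1  | RAW r2
2. sll @i2  | RAW r1
3. st @i3  | no-port MEM/MEM
4. ld @i4  | no-port MEM/MEM
5. ld;sub @i5+i6  | dual
6. add @i7  | RAW+WAW r1
7. add;and @i8+i9  | dual
8. or @i10  | WAW r1
9. or @i11  | tail

PAIRS = 2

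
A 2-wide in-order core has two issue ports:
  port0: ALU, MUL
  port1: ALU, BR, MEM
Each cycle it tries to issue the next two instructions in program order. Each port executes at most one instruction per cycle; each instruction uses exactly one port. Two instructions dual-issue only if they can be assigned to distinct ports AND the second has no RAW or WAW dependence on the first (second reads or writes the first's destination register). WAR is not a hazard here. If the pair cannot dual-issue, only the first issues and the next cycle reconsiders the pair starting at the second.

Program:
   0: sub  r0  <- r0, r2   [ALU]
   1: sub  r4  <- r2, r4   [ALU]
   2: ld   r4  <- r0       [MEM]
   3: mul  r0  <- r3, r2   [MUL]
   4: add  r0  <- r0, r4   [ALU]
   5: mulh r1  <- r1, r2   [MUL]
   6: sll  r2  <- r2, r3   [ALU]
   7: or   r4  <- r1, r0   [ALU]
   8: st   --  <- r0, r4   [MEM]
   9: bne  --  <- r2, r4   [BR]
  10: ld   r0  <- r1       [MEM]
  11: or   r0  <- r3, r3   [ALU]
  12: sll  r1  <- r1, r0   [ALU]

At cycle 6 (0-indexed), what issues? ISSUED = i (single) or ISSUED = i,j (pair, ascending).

c0: i0,i1 sub/sub  pair
c1: i2,i3 ld/mul  pair
c2: i4,i5 add/mulh  pair
c3: i6,i7 sll/or  pair
c4: i8 st  no-port MEM/BR
c5: i9 bne  no-port BR/MEM
c6: i10 ld  WAW r0
c7: i11 or  RAW r0
c8: i12 sll  tail

ISSUED = 10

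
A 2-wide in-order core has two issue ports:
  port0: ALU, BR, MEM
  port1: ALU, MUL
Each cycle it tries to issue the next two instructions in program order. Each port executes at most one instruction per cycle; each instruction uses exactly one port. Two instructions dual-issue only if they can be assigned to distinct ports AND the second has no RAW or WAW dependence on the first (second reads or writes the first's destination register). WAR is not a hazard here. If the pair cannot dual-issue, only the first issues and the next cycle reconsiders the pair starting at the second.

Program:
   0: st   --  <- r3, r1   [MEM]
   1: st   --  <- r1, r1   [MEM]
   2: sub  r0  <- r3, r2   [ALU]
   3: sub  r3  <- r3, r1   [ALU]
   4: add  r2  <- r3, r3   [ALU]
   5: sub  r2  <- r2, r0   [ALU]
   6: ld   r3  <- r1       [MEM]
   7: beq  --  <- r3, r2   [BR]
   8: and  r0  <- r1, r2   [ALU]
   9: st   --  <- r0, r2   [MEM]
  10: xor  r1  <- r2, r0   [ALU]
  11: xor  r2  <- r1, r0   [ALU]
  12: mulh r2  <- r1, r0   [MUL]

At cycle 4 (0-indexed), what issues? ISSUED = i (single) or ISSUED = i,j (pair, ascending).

  cy0 -> i0 (st.MEM) no-port MEM/MEM
  cy1 -> i1/i2 (st.MEM;sub.ALU) pair
  cy2 -> i3 (sub.ALU) RAW r3
  cy3 -> i4 (add.ALU) RAW+WAW r2
  cy4 -> i5/i6 (sub.ALU;ld.MEM) pair
  cy5 -> i7/i8 (beq.BR;and.ALU) pair
  cy6 -> i9/i10 (st.MEM;xor.ALU) pair
  cy7 -> i11 (xor.ALU) WAW r2
  cy8 -> i12 (mulh.MUL) tail

ISSUED = 5,6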